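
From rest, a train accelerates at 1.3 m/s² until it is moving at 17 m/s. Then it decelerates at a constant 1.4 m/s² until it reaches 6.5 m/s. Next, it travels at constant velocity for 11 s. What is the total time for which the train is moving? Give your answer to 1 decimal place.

Phase 1 (accelerating): v₀ = 0 m/s, a = 1.3 m/s².
v = v₀ + at → t = (17 − 0) / 1.3 = 13.1 s
v² = v₀² + 2aΔx → Δx = (17² − 0²)/(2·1.3) = 111 m

Phase 2 (decelerating): v₀ = 17.0 m/s, a = -1.4 m/s².
v = v₀ + at → t = (6.5 − 17.0) / -1.4 = 7.50 s
v² = v₀² + 2aΔx → Δx = (6.5² − 17.0²)/(2·-1.4) = 88.1 m

Phase 3 (constant speed): v₀ = 6.50 m/s, a = 0 m/s².
v = v₀ + at = 6.50 + (0)(11) = 6.50 m/s
Δx = v₀t + ½at² = 6.50·11 + 0.5·0·11² = 71.5 m
Total time = 13.1 + 7.50 + 11.0 = 31.6 s

31.6 s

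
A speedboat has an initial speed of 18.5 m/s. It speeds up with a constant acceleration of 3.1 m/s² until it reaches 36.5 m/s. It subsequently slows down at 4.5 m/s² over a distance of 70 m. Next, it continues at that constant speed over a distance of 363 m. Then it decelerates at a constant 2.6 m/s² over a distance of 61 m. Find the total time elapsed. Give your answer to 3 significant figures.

Phase 1 (accelerating): v₀ = 18.5 m/s, a = 3.1 m/s².
v = v₀ + at → t = (36.5 − 18.5) / 3.1 = 5.81 s
v² = v₀² + 2aΔx → Δx = (36.5² − 18.5²)/(2·3.1) = 160 m

Phase 2 (decelerating): v₀ = 36.5 m/s, a = -4.5 m/s².
v² = v₀² + 2aΔx = 36.5² + 2·-4.5·70 = 702 → v = 26.5 m/s
t = (v − v₀)/a = (26.5 − 36.5)/-4.5 = 2.22 s

Phase 3 (constant speed): v₀ = 26.5 m/s, a = 0 m/s².
Constant speed: t = d/v = 363/26.5 = 13.7 s

Phase 4 (decelerating): v₀ = 26.5 m/s, a = -2.6 m/s².
v² = v₀² + 2aΔx = 26.5² + 2·-2.6·61 = 385 → v = 19.6 m/s
t = (v − v₀)/a = (19.6 − 26.5)/-2.6 = 2.65 s
Total time = 5.81 + 2.22 + 13.7 + 2.65 = 24.4 s

24.4 s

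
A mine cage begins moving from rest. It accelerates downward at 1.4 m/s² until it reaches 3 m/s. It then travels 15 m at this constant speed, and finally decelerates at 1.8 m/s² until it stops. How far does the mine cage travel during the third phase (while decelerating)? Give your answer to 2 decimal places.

Phase 1 (accelerating): v₀ = 0 m/s, a = 1.4 m/s².
v = v₀ + at → t = (3 − 0) / 1.4 = 2.14 s
v² = v₀² + 2aΔx → Δx = (3² − 0²)/(2·1.4) = 3.21 m

Phase 2 (constant speed): v₀ = 3.00 m/s, a = 0 m/s².
Constant speed: t = d/v = 15/3.00 = 5.00 s

Phase 3 (decelerating): v₀ = 3.00 m/s, a = -1.8 m/s².
v = v₀ + at → t = (0 − 3.00) / -1.8 = 1.67 s
v² = v₀² + 2aΔx → Δx = (0² − 3.00²)/(2·-1.8) = 2.50 m
Distance in phase 3 = 2.50 m

2.50 m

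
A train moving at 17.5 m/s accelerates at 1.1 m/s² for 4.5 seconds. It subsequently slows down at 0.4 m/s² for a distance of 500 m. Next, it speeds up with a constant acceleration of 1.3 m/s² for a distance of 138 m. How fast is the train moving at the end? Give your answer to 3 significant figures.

21.5 m/s

Phase 1 (accelerating): v₀ = 17.5 m/s, a = 1.1 m/s².
v = v₀ + at = 17.5 + (1.1)(4.5) = 22.4 m/s
Δx = v₀t + ½at² = 17.5·4.5 + 0.5·1.1·4.5² = 89.9 m

Phase 2 (decelerating): v₀ = 22.4 m/s, a = -0.4 m/s².
v² = v₀² + 2aΔx = 22.4² + 2·-0.4·500 = 104 → v = 10.2 m/s
t = (v − v₀)/a = (10.2 − 22.4)/-0.4 = 30.6 s

Phase 3 (accelerating): v₀ = 10.2 m/s, a = 1.3 m/s².
v² = v₀² + 2aΔx = 10.2² + 2·1.3·138 = 463 → v = 21.5 m/s
t = (v − v₀)/a = (21.5 − 10.2)/1.3 = 8.70 s
Final speed = 21.5 m/s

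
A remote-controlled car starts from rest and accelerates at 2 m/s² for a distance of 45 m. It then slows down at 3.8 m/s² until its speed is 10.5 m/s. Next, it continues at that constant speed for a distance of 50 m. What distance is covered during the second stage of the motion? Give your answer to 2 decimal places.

Phase 1 (accelerating): v₀ = 0 m/s, a = 2 m/s².
v² = v₀² + 2aΔx = 0² + 2·2·45 = 180 → v = 13.4 m/s
t = (v − v₀)/a = (13.4 − 0)/2 = 6.71 s

Phase 2 (decelerating): v₀ = 13.4 m/s, a = -3.8 m/s².
v = v₀ + at → t = (10.5 − 13.4) / -3.8 = 0.767 s
v² = v₀² + 2aΔx → Δx = (10.5² − 13.4²)/(2·-3.8) = 9.18 m
Distance in phase 2 = 9.18 m

9.18 m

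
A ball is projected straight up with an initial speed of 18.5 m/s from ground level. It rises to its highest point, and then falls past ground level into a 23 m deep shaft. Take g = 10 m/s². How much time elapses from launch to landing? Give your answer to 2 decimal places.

Phase 1 (rising): v₀ = 18.5 m/s, a = -10 m/s².
v = v₀ + at → t = (0 − 18.5) / -10 = 1.85 s
v² = v₀² + 2aΔx → Δx = (0² − 18.5²)/(2·-10) = 17.1 m

Phase 2 (falling): v₀ = 0 m/s, a = -10 m/s².
Falls 40.1 m from rest: t = √(2·40.1/10) = 2.83 s; v = g·t = 28.3 m/s.
Total time = 1.85 + 2.83 = 4.68 s

4.68 s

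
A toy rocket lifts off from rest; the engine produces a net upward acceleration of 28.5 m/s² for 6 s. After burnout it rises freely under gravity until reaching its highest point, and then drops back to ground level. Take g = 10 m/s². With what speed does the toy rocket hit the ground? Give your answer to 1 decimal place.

198.7 m/s

Phase 1 (powered ascent): v₀ = 0 m/s, a = 28.5 m/s².
v = v₀ + at = 0 + (28.5)(6) = 171 m/s
Δx = v₀t + ½at² = 0·6 + 0.5·28.5·6² = 513 m

Phase 2 (coasting upward): v₀ = 171 m/s, a = -10 m/s².
v = v₀ + at → t = (0 − 171) / -10 = 17.1 s
v² = v₀² + 2aΔx → Δx = (0² − 171²)/(2·-10) = 1460 m

Phase 3 (free fall): v₀ = 0 m/s, a = -10 m/s².
Falls 1980 m from rest: t = √(2·1980/10) = 19.9 s; v = g·t = 199 m/s.
Impact speed = 199 m/s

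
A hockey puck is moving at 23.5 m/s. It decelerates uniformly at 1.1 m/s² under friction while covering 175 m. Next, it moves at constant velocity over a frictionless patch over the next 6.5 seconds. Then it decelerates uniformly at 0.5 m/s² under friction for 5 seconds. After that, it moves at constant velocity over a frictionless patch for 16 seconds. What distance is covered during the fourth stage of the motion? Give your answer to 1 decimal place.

166.9 m

Phase 1 (decelerating): v₀ = 23.5 m/s, a = -1.1 m/s².
v² = v₀² + 2aΔx = 23.5² + 2·-1.1·175 = 167 → v = 12.9 m/s
t = (v − v₀)/a = (12.9 − 23.5)/-1.1 = 9.61 s

Phase 2 (constant speed): v₀ = 12.9 m/s, a = 0 m/s².
v = v₀ + at = 12.9 + (0)(6.5) = 12.9 m/s
Δx = v₀t + ½at² = 12.9·6.5 + 0.5·0·6.5² = 84.1 m

Phase 3 (decelerating): v₀ = 12.9 m/s, a = -0.5 m/s².
v = v₀ + at = 12.9 + (-0.5)(5) = 10.4 m/s
Δx = v₀t + ½at² = 12.9·5 + 0.5·-0.5·5² = 58.4 m

Phase 4 (constant speed): v₀ = 10.4 m/s, a = 0 m/s².
v = v₀ + at = 10.4 + (0)(16) = 10.4 m/s
Δx = v₀t + ½at² = 10.4·16 + 0.5·0·16² = 167 m
Distance in phase 4 = 167 m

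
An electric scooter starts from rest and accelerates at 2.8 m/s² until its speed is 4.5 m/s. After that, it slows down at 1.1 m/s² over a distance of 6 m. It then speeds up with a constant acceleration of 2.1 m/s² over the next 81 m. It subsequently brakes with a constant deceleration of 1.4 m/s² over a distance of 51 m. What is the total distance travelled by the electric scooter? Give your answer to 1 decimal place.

141.6 m

Phase 1 (accelerating): v₀ = 0 m/s, a = 2.8 m/s².
v = v₀ + at → t = (4.5 − 0) / 2.8 = 1.61 s
v² = v₀² + 2aΔx → Δx = (4.5² − 0²)/(2·2.8) = 3.62 m

Phase 2 (decelerating): v₀ = 4.50 m/s, a = -1.1 m/s².
v² = v₀² + 2aΔx = 4.50² + 2·-1.1·6 = 7.05 → v = 2.66 m/s
t = (v − v₀)/a = (2.66 − 4.50)/-1.1 = 1.68 s

Phase 3 (accelerating): v₀ = 2.66 m/s, a = 2.1 m/s².
v² = v₀² + 2aΔx = 2.66² + 2·2.1·81 = 347 → v = 18.6 m/s
t = (v − v₀)/a = (18.6 − 2.66)/2.1 = 7.61 s

Phase 4 (decelerating): v₀ = 18.6 m/s, a = -1.4 m/s².
v² = v₀² + 2aΔx = 18.6² + 2·-1.4·51 = 204 → v = 14.3 m/s
t = (v − v₀)/a = (14.3 − 18.6)/-1.4 = 3.10 s
Total distance = 3.62 + 6.00 + 81.0 + 51.0 = 142 m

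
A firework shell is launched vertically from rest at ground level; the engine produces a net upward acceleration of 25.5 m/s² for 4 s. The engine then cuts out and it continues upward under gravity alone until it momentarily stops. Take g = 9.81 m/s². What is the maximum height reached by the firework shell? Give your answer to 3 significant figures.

Phase 1 (powered ascent): v₀ = 0 m/s, a = 25.5 m/s².
v = v₀ + at = 0 + (25.5)(4) = 102 m/s
Δx = v₀t + ½at² = 0·4 + 0.5·25.5·4² = 204 m

Phase 2 (coasting upward): v₀ = 102 m/s, a = -9.81 m/s².
v = v₀ + at → t = (0 − 102) / -9.81 = 10.4 s
v² = v₀² + 2aΔx → Δx = (0² − 102²)/(2·-9.81) = 530 m
Maximum height = 204 + 530 = 734 m

734 m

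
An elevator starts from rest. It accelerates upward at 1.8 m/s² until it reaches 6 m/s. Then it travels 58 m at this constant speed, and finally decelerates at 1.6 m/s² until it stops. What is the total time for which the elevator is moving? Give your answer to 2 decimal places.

Phase 1 (accelerating): v₀ = 0 m/s, a = 1.8 m/s².
v = v₀ + at → t = (6 − 0) / 1.8 = 3.33 s
v² = v₀² + 2aΔx → Δx = (6² − 0²)/(2·1.8) = 10.0 m

Phase 2 (constant speed): v₀ = 6.00 m/s, a = 0 m/s².
Constant speed: t = d/v = 58/6.00 = 9.67 s

Phase 3 (decelerating): v₀ = 6.00 m/s, a = -1.6 m/s².
v = v₀ + at → t = (0 − 6.00) / -1.6 = 3.75 s
v² = v₀² + 2aΔx → Δx = (0² − 6.00²)/(2·-1.6) = 11.2 m
Total time = 3.33 + 9.67 + 3.75 = 16.8 s

16.75 s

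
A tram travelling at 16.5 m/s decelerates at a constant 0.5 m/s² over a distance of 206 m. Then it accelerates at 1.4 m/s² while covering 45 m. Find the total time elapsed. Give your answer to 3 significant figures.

20.8 s

Phase 1 (decelerating): v₀ = 16.5 m/s, a = -0.5 m/s².
v² = v₀² + 2aΔx = 16.5² + 2·-0.5·206 = 66.2 → v = 8.14 m/s
t = (v − v₀)/a = (8.14 − 16.5)/-0.5 = 16.7 s

Phase 2 (accelerating): v₀ = 8.14 m/s, a = 1.4 m/s².
v² = v₀² + 2aΔx = 8.14² + 2·1.4·45 = 192 → v = 13.9 m/s
t = (v − v₀)/a = (13.9 − 8.14)/1.4 = 4.09 s
Total time = 16.7 + 4.09 = 20.8 s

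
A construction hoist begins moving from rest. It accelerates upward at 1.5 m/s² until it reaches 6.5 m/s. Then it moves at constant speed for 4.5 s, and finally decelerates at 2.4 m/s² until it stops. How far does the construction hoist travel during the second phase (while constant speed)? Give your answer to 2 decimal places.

29.25 m

Phase 1 (accelerating): v₀ = 0 m/s, a = 1.5 m/s².
v = v₀ + at → t = (6.5 − 0) / 1.5 = 4.33 s
v² = v₀² + 2aΔx → Δx = (6.5² − 0²)/(2·1.5) = 14.1 m

Phase 2 (constant speed): v₀ = 6.50 m/s, a = 0 m/s².
v = v₀ + at = 6.50 + (0)(4.5) = 6.50 m/s
Δx = v₀t + ½at² = 6.50·4.5 + 0.5·0·4.5² = 29.2 m
Distance in phase 2 = 29.2 m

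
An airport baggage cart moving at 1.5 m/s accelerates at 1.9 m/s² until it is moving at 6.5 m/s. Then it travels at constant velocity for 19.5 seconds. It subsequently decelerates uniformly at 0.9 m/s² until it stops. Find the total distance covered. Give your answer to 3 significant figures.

161 m

Phase 1 (accelerating): v₀ = 1.50 m/s, a = 1.9 m/s².
v = v₀ + at → t = (6.5 − 1.50) / 1.9 = 2.63 s
v² = v₀² + 2aΔx → Δx = (6.5² − 1.50²)/(2·1.9) = 10.5 m

Phase 2 (constant speed): v₀ = 6.50 m/s, a = 0 m/s².
v = v₀ + at = 6.50 + (0)(19.5) = 6.50 m/s
Δx = v₀t + ½at² = 6.50·19.5 + 0.5·0·19.5² = 127 m

Phase 3 (decelerating): v₀ = 6.50 m/s, a = -0.9 m/s².
v = v₀ + at → t = (0 − 6.50) / -0.9 = 7.22 s
v² = v₀² + 2aΔx → Δx = (0² − 6.50²)/(2·-0.9) = 23.5 m
Total distance = 10.5 + 127 + 23.5 = 161 m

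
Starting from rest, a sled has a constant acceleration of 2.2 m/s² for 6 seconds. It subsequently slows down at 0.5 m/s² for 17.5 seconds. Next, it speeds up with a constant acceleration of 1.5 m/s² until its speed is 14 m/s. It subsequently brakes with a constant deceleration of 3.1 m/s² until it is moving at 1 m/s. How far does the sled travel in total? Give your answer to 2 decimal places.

Phase 1 (accelerating): v₀ = 0 m/s, a = 2.2 m/s².
v = v₀ + at = 0 + (2.2)(6) = 13.2 m/s
Δx = v₀t + ½at² = 0·6 + 0.5·2.2·6² = 39.6 m

Phase 2 (decelerating): v₀ = 13.2 m/s, a = -0.5 m/s².
v = v₀ + at = 13.2 + (-0.5)(17.5) = 4.45 m/s
Δx = v₀t + ½at² = 13.2·17.5 + 0.5·-0.5·17.5² = 154 m

Phase 3 (accelerating): v₀ = 4.45 m/s, a = 1.5 m/s².
v = v₀ + at → t = (14 − 4.45) / 1.5 = 6.37 s
v² = v₀² + 2aΔx → Δx = (14² − 4.45²)/(2·1.5) = 58.7 m

Phase 4 (decelerating): v₀ = 14.0 m/s, a = -3.1 m/s².
v = v₀ + at → t = (1 − 14.0) / -3.1 = 4.19 s
v² = v₀² + 2aΔx → Δx = (1² − 14.0²)/(2·-3.1) = 31.5 m
Total distance = 39.6 + 154 + 58.7 + 31.5 = 284 m

284.22 m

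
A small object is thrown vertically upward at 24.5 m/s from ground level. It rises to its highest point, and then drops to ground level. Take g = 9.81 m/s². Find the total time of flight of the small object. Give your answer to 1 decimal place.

5.0 s

Phase 1 (rising): v₀ = 24.5 m/s, a = -9.81 m/s².
v = v₀ + at → t = (0 − 24.5) / -9.81 = 2.50 s
v² = v₀² + 2aΔx → Δx = (0² − 24.5²)/(2·-9.81) = 30.6 m

Phase 2 (falling): v₀ = 0 m/s, a = -9.81 m/s².
Falls 30.6 m from rest: t = √(2·30.6/9.81) = 2.50 s; v = g·t = 24.5 m/s.
Total time = 2.50 + 2.50 = 4.99 s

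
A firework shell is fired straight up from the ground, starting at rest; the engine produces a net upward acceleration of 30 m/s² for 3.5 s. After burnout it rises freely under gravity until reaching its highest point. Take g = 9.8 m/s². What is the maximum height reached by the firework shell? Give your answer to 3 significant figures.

746 m

Phase 1 (powered ascent): v₀ = 0 m/s, a = 30 m/s².
v = v₀ + at = 0 + (30)(3.5) = 105 m/s
Δx = v₀t + ½at² = 0·3.5 + 0.5·30·3.5² = 184 m

Phase 2 (coasting upward): v₀ = 105 m/s, a = -9.8 m/s².
v = v₀ + at → t = (0 − 105) / -9.8 = 10.7 s
v² = v₀² + 2aΔx → Δx = (0² − 105²)/(2·-9.8) = 562 m
Maximum height = 184 + 562 = 746 m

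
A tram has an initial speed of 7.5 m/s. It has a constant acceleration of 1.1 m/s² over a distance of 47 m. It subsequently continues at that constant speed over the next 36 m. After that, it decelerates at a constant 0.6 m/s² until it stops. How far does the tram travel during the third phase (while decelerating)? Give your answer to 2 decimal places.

133.04 m

Phase 1 (accelerating): v₀ = 7.50 m/s, a = 1.1 m/s².
v² = v₀² + 2aΔx = 7.50² + 2·1.1·47 = 160 → v = 12.6 m/s
t = (v − v₀)/a = (12.6 − 7.50)/1.1 = 4.67 s

Phase 2 (constant speed): v₀ = 12.6 m/s, a = 0 m/s².
Constant speed: t = d/v = 36/12.6 = 2.85 s

Phase 3 (decelerating): v₀ = 12.6 m/s, a = -0.6 m/s².
v = v₀ + at → t = (0 − 12.6) / -0.6 = 21.1 s
v² = v₀² + 2aΔx → Δx = (0² − 12.6²)/(2·-0.6) = 133 m
Distance in phase 3 = 133 m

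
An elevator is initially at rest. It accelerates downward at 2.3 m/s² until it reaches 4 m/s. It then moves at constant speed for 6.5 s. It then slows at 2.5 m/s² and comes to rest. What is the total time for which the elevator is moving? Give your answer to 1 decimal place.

Phase 1 (accelerating): v₀ = 0 m/s, a = 2.3 m/s².
v = v₀ + at → t = (4 − 0) / 2.3 = 1.74 s
v² = v₀² + 2aΔx → Δx = (4² − 0²)/(2·2.3) = 3.48 m

Phase 2 (constant speed): v₀ = 4.00 m/s, a = 0 m/s².
v = v₀ + at = 4.00 + (0)(6.5) = 4.00 m/s
Δx = v₀t + ½at² = 4.00·6.5 + 0.5·0·6.5² = 26.0 m

Phase 3 (decelerating): v₀ = 4.00 m/s, a = -2.5 m/s².
v = v₀ + at → t = (0 − 4.00) / -2.5 = 1.60 s
v² = v₀² + 2aΔx → Δx = (0² − 4.00²)/(2·-2.5) = 3.20 m
Total time = 1.74 + 6.50 + 1.60 = 9.84 s

9.8 s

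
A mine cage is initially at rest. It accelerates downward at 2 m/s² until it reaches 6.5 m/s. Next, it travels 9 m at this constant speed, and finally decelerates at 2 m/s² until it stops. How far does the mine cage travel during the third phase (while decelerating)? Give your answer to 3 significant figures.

10.6 m

Phase 1 (accelerating): v₀ = 0 m/s, a = 2 m/s².
v = v₀ + at → t = (6.5 − 0) / 2 = 3.25 s
v² = v₀² + 2aΔx → Δx = (6.5² − 0²)/(2·2) = 10.6 m

Phase 2 (constant speed): v₀ = 6.50 m/s, a = 0 m/s².
Constant speed: t = d/v = 9/6.50 = 1.38 s

Phase 3 (decelerating): v₀ = 6.50 m/s, a = -2 m/s².
v = v₀ + at → t = (0 − 6.50) / -2 = 3.25 s
v² = v₀² + 2aΔx → Δx = (0² − 6.50²)/(2·-2) = 10.6 m
Distance in phase 3 = 10.6 m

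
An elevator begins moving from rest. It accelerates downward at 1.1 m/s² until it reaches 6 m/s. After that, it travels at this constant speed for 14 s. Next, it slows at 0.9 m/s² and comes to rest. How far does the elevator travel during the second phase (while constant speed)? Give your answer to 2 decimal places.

84.00 m

Phase 1 (accelerating): v₀ = 0 m/s, a = 1.1 m/s².
v = v₀ + at → t = (6 − 0) / 1.1 = 5.45 s
v² = v₀² + 2aΔx → Δx = (6² − 0²)/(2·1.1) = 16.4 m

Phase 2 (constant speed): v₀ = 6.00 m/s, a = 0 m/s².
v = v₀ + at = 6.00 + (0)(14) = 6.00 m/s
Δx = v₀t + ½at² = 6.00·14 + 0.5·0·14² = 84.0 m
Distance in phase 2 = 84.0 m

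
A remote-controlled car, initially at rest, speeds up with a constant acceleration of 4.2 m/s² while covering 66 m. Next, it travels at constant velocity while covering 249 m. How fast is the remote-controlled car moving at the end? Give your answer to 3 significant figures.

Phase 1 (accelerating): v₀ = 0 m/s, a = 4.2 m/s².
v² = v₀² + 2aΔx = 0² + 2·4.2·66 = 554 → v = 23.5 m/s
t = (v − v₀)/a = (23.5 − 0)/4.2 = 5.61 s

Phase 2 (constant speed): v₀ = 23.5 m/s, a = 0 m/s².
Constant speed: t = d/v = 249/23.5 = 10.6 s
Final speed = 23.5 m/s

23.5 m/s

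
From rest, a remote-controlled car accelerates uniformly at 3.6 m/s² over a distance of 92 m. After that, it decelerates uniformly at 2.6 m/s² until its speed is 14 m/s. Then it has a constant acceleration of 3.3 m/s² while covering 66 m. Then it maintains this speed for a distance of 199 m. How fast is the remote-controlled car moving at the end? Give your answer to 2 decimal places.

Phase 1 (accelerating): v₀ = 0 m/s, a = 3.6 m/s².
v² = v₀² + 2aΔx = 0² + 2·3.6·92 = 662 → v = 25.7 m/s
t = (v − v₀)/a = (25.7 − 0)/3.6 = 7.15 s

Phase 2 (decelerating): v₀ = 25.7 m/s, a = -2.6 m/s².
v = v₀ + at → t = (14 − 25.7) / -2.6 = 4.51 s
v² = v₀² + 2aΔx → Δx = (14² − 25.7²)/(2·-2.6) = 89.7 m

Phase 3 (accelerating): v₀ = 14.0 m/s, a = 3.3 m/s².
v² = v₀² + 2aΔx = 14.0² + 2·3.3·66 = 632 → v = 25.1 m/s
t = (v − v₀)/a = (25.1 − 14.0)/3.3 = 3.37 s

Phase 4 (constant speed): v₀ = 25.1 m/s, a = 0 m/s².
Constant speed: t = d/v = 199/25.1 = 7.92 s
Final speed = 25.1 m/s

25.13 m/s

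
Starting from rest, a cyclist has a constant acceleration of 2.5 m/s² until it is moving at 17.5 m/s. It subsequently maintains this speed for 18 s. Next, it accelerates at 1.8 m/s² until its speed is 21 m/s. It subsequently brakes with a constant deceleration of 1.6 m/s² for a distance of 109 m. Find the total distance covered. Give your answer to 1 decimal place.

Phase 1 (accelerating): v₀ = 0 m/s, a = 2.5 m/s².
v = v₀ + at → t = (17.5 − 0) / 2.5 = 7.00 s
v² = v₀² + 2aΔx → Δx = (17.5² − 0²)/(2·2.5) = 61.2 m

Phase 2 (constant speed): v₀ = 17.5 m/s, a = 0 m/s².
v = v₀ + at = 17.5 + (0)(18) = 17.5 m/s
Δx = v₀t + ½at² = 17.5·18 + 0.5·0·18² = 315 m

Phase 3 (accelerating): v₀ = 17.5 m/s, a = 1.8 m/s².
v = v₀ + at → t = (21 − 17.5) / 1.8 = 1.94 s
v² = v₀² + 2aΔx → Δx = (21² − 17.5²)/(2·1.8) = 37.4 m

Phase 4 (decelerating): v₀ = 21.0 m/s, a = -1.6 m/s².
v² = v₀² + 2aΔx = 21.0² + 2·-1.6·109 = 92.2 → v = 9.60 m/s
t = (v − v₀)/a = (9.60 − 21.0)/-1.6 = 7.12 s
Total distance = 61.2 + 315 + 37.4 + 109 = 523 m

522.7 m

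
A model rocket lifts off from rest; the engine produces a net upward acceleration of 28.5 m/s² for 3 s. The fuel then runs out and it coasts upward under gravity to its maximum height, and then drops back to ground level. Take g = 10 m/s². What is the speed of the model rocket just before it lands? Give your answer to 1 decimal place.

Phase 1 (powered ascent): v₀ = 0 m/s, a = 28.5 m/s².
v = v₀ + at = 0 + (28.5)(3) = 85.5 m/s
Δx = v₀t + ½at² = 0·3 + 0.5·28.5·3² = 128 m

Phase 2 (coasting upward): v₀ = 85.5 m/s, a = -10 m/s².
v = v₀ + at → t = (0 − 85.5) / -10 = 8.55 s
v² = v₀² + 2aΔx → Δx = (0² − 85.5²)/(2·-10) = 366 m

Phase 3 (free fall): v₀ = 0 m/s, a = -10 m/s².
Falls 494 m from rest: t = √(2·494/10) = 9.94 s; v = g·t = 99.4 m/s.
Impact speed = 99.4 m/s

99.4 m/s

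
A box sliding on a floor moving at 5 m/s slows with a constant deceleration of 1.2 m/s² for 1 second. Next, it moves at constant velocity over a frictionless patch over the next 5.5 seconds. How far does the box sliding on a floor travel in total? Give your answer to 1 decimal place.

25.3 m

Phase 1 (decelerating): v₀ = 5.00 m/s, a = -1.2 m/s².
v = v₀ + at = 5.00 + (-1.2)(1) = 3.80 m/s
Δx = v₀t + ½at² = 5.00·1 + 0.5·-1.2·1² = 4.40 m

Phase 2 (constant speed): v₀ = 3.80 m/s, a = 0 m/s².
v = v₀ + at = 3.80 + (0)(5.5) = 3.80 m/s
Δx = v₀t + ½at² = 3.80·5.5 + 0.5·0·5.5² = 20.9 m
Total distance = 4.40 + 20.9 = 25.3 m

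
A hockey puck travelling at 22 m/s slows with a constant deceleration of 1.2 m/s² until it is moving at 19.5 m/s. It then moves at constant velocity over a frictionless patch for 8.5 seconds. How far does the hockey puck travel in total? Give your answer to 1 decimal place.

Phase 1 (decelerating): v₀ = 22.0 m/s, a = -1.2 m/s².
v = v₀ + at → t = (19.5 − 22.0) / -1.2 = 2.08 s
v² = v₀² + 2aΔx → Δx = (19.5² − 22.0²)/(2·-1.2) = 43.2 m

Phase 2 (constant speed): v₀ = 19.5 m/s, a = 0 m/s².
v = v₀ + at = 19.5 + (0)(8.5) = 19.5 m/s
Δx = v₀t + ½at² = 19.5·8.5 + 0.5·0·8.5² = 166 m
Total distance = 43.2 + 166 = 209 m

209.0 m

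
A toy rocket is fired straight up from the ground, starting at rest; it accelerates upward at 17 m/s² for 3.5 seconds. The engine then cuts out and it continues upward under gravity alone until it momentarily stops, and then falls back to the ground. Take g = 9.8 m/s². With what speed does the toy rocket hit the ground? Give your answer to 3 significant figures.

74.7 m/s

Phase 1 (powered ascent): v₀ = 0 m/s, a = 17 m/s².
v = v₀ + at = 0 + (17)(3.5) = 59.5 m/s
Δx = v₀t + ½at² = 0·3.5 + 0.5·17·3.5² = 104 m

Phase 2 (coasting upward): v₀ = 59.5 m/s, a = -9.8 m/s².
v = v₀ + at → t = (0 − 59.5) / -9.8 = 6.07 s
v² = v₀² + 2aΔx → Δx = (0² − 59.5²)/(2·-9.8) = 181 m

Phase 3 (free fall): v₀ = 0 m/s, a = -9.8 m/s².
Falls 285 m from rest: t = √(2·285/9.8) = 7.62 s; v = g·t = 74.7 m/s.
Impact speed = 74.7 m/s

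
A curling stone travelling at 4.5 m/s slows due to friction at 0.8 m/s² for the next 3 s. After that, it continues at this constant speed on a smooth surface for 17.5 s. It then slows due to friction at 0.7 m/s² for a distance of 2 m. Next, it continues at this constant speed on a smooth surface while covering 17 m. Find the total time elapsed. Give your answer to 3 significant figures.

35.1 s

Phase 1 (decelerating): v₀ = 4.50 m/s, a = -0.8 m/s².
v = v₀ + at = 4.50 + (-0.8)(3) = 2.10 m/s
Δx = v₀t + ½at² = 4.50·3 + 0.5·-0.8·3² = 9.90 m

Phase 2 (constant speed): v₀ = 2.10 m/s, a = 0 m/s².
v = v₀ + at = 2.10 + (0)(17.5) = 2.10 m/s
Δx = v₀t + ½at² = 2.10·17.5 + 0.5·0·17.5² = 36.7 m

Phase 3 (decelerating): v₀ = 2.10 m/s, a = -0.7 m/s².
v² = v₀² + 2aΔx = 2.10² + 2·-0.7·2 = 1.61 → v = 1.27 m/s
t = (v − v₀)/a = (1.27 − 2.10)/-0.7 = 1.19 s

Phase 4 (constant speed): v₀ = 1.27 m/s, a = 0 m/s².
Constant speed: t = d/v = 17/1.27 = 13.4 s
Total time = 3.00 + 17.5 + 1.19 + 13.4 = 35.1 s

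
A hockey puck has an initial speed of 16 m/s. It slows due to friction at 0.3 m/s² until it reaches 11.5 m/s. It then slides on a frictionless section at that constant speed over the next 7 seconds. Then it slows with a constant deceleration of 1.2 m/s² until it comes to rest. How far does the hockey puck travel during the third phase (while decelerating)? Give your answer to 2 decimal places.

Phase 1 (decelerating): v₀ = 16.0 m/s, a = -0.3 m/s².
v = v₀ + at → t = (11.5 − 16.0) / -0.3 = 15.0 s
v² = v₀² + 2aΔx → Δx = (11.5² − 16.0²)/(2·-0.3) = 206 m

Phase 2 (constant speed): v₀ = 11.5 m/s, a = 0 m/s².
v = v₀ + at = 11.5 + (0)(7) = 11.5 m/s
Δx = v₀t + ½at² = 11.5·7 + 0.5·0·7² = 80.5 m

Phase 3 (decelerating): v₀ = 11.5 m/s, a = -1.2 m/s².
v = v₀ + at → t = (0 − 11.5) / -1.2 = 9.58 s
v² = v₀² + 2aΔx → Δx = (0² − 11.5²)/(2·-1.2) = 55.1 m
Distance in phase 3 = 55.1 m

55.10 m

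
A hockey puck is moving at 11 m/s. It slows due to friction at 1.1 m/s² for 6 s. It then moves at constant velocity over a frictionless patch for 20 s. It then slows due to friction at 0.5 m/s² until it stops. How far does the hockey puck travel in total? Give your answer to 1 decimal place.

153.6 m

Phase 1 (decelerating): v₀ = 11.0 m/s, a = -1.1 m/s².
v = v₀ + at = 11.0 + (-1.1)(6) = 4.40 m/s
Δx = v₀t + ½at² = 11.0·6 + 0.5·-1.1·6² = 46.2 m

Phase 2 (constant speed): v₀ = 4.40 m/s, a = 0 m/s².
v = v₀ + at = 4.40 + (0)(20) = 4.40 m/s
Δx = v₀t + ½at² = 4.40·20 + 0.5·0·20² = 88.0 m

Phase 3 (decelerating): v₀ = 4.40 m/s, a = -0.5 m/s².
v = v₀ + at → t = (0 − 4.40) / -0.5 = 8.80 s
v² = v₀² + 2aΔx → Δx = (0² − 4.40²)/(2·-0.5) = 19.4 m
Total distance = 46.2 + 88.0 + 19.4 = 154 m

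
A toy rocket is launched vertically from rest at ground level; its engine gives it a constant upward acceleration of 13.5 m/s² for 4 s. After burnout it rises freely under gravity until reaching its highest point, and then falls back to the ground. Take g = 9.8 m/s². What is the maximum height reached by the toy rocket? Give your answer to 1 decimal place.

Phase 1 (powered ascent): v₀ = 0 m/s, a = 13.5 m/s².
v = v₀ + at = 0 + (13.5)(4) = 54.0 m/s
Δx = v₀t + ½at² = 0·4 + 0.5·13.5·4² = 108 m

Phase 2 (coasting upward): v₀ = 54.0 m/s, a = -9.8 m/s².
v = v₀ + at → t = (0 − 54.0) / -9.8 = 5.51 s
v² = v₀² + 2aΔx → Δx = (0² − 54.0²)/(2·-9.8) = 149 m
Maximum height = 108 + 149 = 257 m

256.8 m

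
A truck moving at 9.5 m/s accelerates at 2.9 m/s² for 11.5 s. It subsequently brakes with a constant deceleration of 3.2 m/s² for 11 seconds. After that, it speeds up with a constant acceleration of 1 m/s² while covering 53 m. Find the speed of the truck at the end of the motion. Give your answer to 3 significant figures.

Phase 1 (accelerating): v₀ = 9.50 m/s, a = 2.9 m/s².
v = v₀ + at = 9.50 + (2.9)(11.5) = 42.9 m/s
Δx = v₀t + ½at² = 9.50·11.5 + 0.5·2.9·11.5² = 301 m

Phase 2 (decelerating): v₀ = 42.9 m/s, a = -3.2 m/s².
v = v₀ + at = 42.9 + (-3.2)(11) = 7.65 m/s
Δx = v₀t + ½at² = 42.9·11 + 0.5·-3.2·11² = 278 m

Phase 3 (accelerating): v₀ = 7.65 m/s, a = 1 m/s².
v² = v₀² + 2aΔx = 7.65² + 2·1·53 = 165 → v = 12.8 m/s
t = (v − v₀)/a = (12.8 − 7.65)/1 = 5.18 s
Final speed = 12.8 m/s

12.8 m/s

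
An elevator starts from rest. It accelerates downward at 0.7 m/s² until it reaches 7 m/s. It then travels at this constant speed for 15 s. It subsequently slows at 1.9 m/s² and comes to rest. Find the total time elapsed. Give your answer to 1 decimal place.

Phase 1 (accelerating): v₀ = 0 m/s, a = 0.7 m/s².
v = v₀ + at → t = (7 − 0) / 0.7 = 10.0 s
v² = v₀² + 2aΔx → Δx = (7² − 0²)/(2·0.7) = 35.0 m

Phase 2 (constant speed): v₀ = 7.00 m/s, a = 0 m/s².
v = v₀ + at = 7.00 + (0)(15) = 7.00 m/s
Δx = v₀t + ½at² = 7.00·15 + 0.5·0·15² = 105 m

Phase 3 (decelerating): v₀ = 7.00 m/s, a = -1.9 m/s².
v = v₀ + at → t = (0 − 7.00) / -1.9 = 3.68 s
v² = v₀² + 2aΔx → Δx = (0² − 7.00²)/(2·-1.9) = 12.9 m
Total time = 10.0 + 15.0 + 3.68 = 28.7 s

28.7 s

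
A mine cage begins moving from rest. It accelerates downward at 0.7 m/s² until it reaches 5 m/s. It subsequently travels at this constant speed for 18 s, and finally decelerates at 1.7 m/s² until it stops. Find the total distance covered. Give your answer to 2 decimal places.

115.21 m

Phase 1 (accelerating): v₀ = 0 m/s, a = 0.7 m/s².
v = v₀ + at → t = (5 − 0) / 0.7 = 7.14 s
v² = v₀² + 2aΔx → Δx = (5² − 0²)/(2·0.7) = 17.9 m

Phase 2 (constant speed): v₀ = 5.00 m/s, a = 0 m/s².
v = v₀ + at = 5.00 + (0)(18) = 5.00 m/s
Δx = v₀t + ½at² = 5.00·18 + 0.5·0·18² = 90.0 m

Phase 3 (decelerating): v₀ = 5.00 m/s, a = -1.7 m/s².
v = v₀ + at → t = (0 − 5.00) / -1.7 = 2.94 s
v² = v₀² + 2aΔx → Δx = (0² − 5.00²)/(2·-1.7) = 7.35 m
Total distance = 17.9 + 90.0 + 7.35 = 115 m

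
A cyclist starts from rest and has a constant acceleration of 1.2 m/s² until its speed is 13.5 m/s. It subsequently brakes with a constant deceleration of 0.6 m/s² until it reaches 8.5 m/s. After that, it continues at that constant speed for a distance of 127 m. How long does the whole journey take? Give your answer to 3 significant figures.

Phase 1 (accelerating): v₀ = 0 m/s, a = 1.2 m/s².
v = v₀ + at → t = (13.5 − 0) / 1.2 = 11.2 s
v² = v₀² + 2aΔx → Δx = (13.5² − 0²)/(2·1.2) = 75.9 m

Phase 2 (decelerating): v₀ = 13.5 m/s, a = -0.6 m/s².
v = v₀ + at → t = (8.5 − 13.5) / -0.6 = 8.33 s
v² = v₀² + 2aΔx → Δx = (8.5² − 13.5²)/(2·-0.6) = 91.7 m

Phase 3 (constant speed): v₀ = 8.50 m/s, a = 0 m/s².
Constant speed: t = d/v = 127/8.50 = 14.9 s
Total time = 11.2 + 8.33 + 14.9 = 34.5 s

34.5 s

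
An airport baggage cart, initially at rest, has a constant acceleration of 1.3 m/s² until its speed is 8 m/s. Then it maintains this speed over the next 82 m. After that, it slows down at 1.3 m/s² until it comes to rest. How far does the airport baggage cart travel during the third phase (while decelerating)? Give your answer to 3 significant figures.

24.6 m

Phase 1 (accelerating): v₀ = 0 m/s, a = 1.3 m/s².
v = v₀ + at → t = (8 − 0) / 1.3 = 6.15 s
v² = v₀² + 2aΔx → Δx = (8² − 0²)/(2·1.3) = 24.6 m

Phase 2 (constant speed): v₀ = 8.00 m/s, a = 0 m/s².
Constant speed: t = d/v = 82/8.00 = 10.2 s

Phase 3 (decelerating): v₀ = 8.00 m/s, a = -1.3 m/s².
v = v₀ + at → t = (0 − 8.00) / -1.3 = 6.15 s
v² = v₀² + 2aΔx → Δx = (0² − 8.00²)/(2·-1.3) = 24.6 m
Distance in phase 3 = 24.6 m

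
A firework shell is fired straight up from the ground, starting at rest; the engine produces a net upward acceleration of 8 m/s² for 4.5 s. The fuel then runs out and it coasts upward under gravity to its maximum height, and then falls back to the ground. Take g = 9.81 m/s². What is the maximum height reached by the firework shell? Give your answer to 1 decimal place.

147.1 m

Phase 1 (powered ascent): v₀ = 0 m/s, a = 8 m/s².
v = v₀ + at = 0 + (8)(4.5) = 36.0 m/s
Δx = v₀t + ½at² = 0·4.5 + 0.5·8·4.5² = 81.0 m

Phase 2 (coasting upward): v₀ = 36.0 m/s, a = -9.81 m/s².
v = v₀ + at → t = (0 − 36.0) / -9.81 = 3.67 s
v² = v₀² + 2aΔx → Δx = (0² − 36.0²)/(2·-9.81) = 66.1 m
Maximum height = 81.0 + 66.1 = 147 m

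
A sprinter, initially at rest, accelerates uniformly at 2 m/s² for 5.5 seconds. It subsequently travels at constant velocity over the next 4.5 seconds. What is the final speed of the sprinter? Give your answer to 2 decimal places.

Phase 1 (accelerating): v₀ = 0 m/s, a = 2 m/s².
v = v₀ + at = 0 + (2)(5.5) = 11.0 m/s
Δx = v₀t + ½at² = 0·5.5 + 0.5·2·5.5² = 30.2 m

Phase 2 (constant speed): v₀ = 11.0 m/s, a = 0 m/s².
v = v₀ + at = 11.0 + (0)(4.5) = 11.0 m/s
Δx = v₀t + ½at² = 11.0·4.5 + 0.5·0·4.5² = 49.5 m
Final speed = 11.0 m/s

11.00 m/s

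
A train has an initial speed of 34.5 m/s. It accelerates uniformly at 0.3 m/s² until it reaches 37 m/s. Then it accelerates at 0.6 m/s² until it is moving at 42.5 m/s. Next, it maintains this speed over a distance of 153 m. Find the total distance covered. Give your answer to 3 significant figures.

Phase 1 (accelerating): v₀ = 34.5 m/s, a = 0.3 m/s².
v = v₀ + at → t = (37 − 34.5) / 0.3 = 8.33 s
v² = v₀² + 2aΔx → Δx = (37² − 34.5²)/(2·0.3) = 298 m

Phase 2 (accelerating): v₀ = 37.0 m/s, a = 0.6 m/s².
v = v₀ + at → t = (42.5 − 37.0) / 0.6 = 9.17 s
v² = v₀² + 2aΔx → Δx = (42.5² − 37.0²)/(2·0.6) = 364 m

Phase 3 (constant speed): v₀ = 42.5 m/s, a = 0 m/s².
Constant speed: t = d/v = 153/42.5 = 3.60 s
Total distance = 298 + 364 + 153 = 815 m

815 m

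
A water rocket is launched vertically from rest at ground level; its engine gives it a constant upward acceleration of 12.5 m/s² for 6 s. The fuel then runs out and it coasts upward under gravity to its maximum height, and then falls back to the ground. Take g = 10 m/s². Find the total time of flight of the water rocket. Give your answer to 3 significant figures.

Phase 1 (powered ascent): v₀ = 0 m/s, a = 12.5 m/s².
v = v₀ + at = 0 + (12.5)(6) = 75.0 m/s
Δx = v₀t + ½at² = 0·6 + 0.5·12.5·6² = 225 m

Phase 2 (coasting upward): v₀ = 75.0 m/s, a = -10 m/s².
v = v₀ + at → t = (0 − 75.0) / -10 = 7.50 s
v² = v₀² + 2aΔx → Δx = (0² − 75.0²)/(2·-10) = 281 m

Phase 3 (free fall): v₀ = 0 m/s, a = -10 m/s².
Falls 506 m from rest: t = √(2·506/10) = 10.1 s; v = g·t = 101 m/s.
Total time = 6.00 + 7.50 + 10.1 = 23.6 s

23.6 s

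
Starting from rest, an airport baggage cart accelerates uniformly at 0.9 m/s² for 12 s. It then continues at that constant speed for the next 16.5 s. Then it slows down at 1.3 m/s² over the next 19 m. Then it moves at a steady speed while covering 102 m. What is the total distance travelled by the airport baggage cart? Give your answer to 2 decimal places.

364.00 m

Phase 1 (accelerating): v₀ = 0 m/s, a = 0.9 m/s².
v = v₀ + at = 0 + (0.9)(12) = 10.8 m/s
Δx = v₀t + ½at² = 0·12 + 0.5·0.9·12² = 64.8 m

Phase 2 (constant speed): v₀ = 10.8 m/s, a = 0 m/s².
v = v₀ + at = 10.8 + (0)(16.5) = 10.8 m/s
Δx = v₀t + ½at² = 10.8·16.5 + 0.5·0·16.5² = 178 m

Phase 3 (decelerating): v₀ = 10.8 m/s, a = -1.3 m/s².
v² = v₀² + 2aΔx = 10.8² + 2·-1.3·19 = 67.2 → v = 8.20 m/s
t = (v − v₀)/a = (8.20 − 10.8)/-1.3 = 2.00 s

Phase 4 (constant speed): v₀ = 8.20 m/s, a = 0 m/s².
Constant speed: t = d/v = 102/8.20 = 12.4 s
Total distance = 64.8 + 178 + 19.0 + 102 = 364 m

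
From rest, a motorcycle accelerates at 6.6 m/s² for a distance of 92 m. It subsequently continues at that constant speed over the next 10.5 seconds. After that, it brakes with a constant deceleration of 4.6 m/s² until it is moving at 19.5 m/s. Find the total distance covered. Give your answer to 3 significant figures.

Phase 1 (accelerating): v₀ = 0 m/s, a = 6.6 m/s².
v² = v₀² + 2aΔx = 0² + 2·6.6·92 = 1210 → v = 34.8 m/s
t = (v − v₀)/a = (34.8 − 0)/6.6 = 5.28 s

Phase 2 (constant speed): v₀ = 34.8 m/s, a = 0 m/s².
v = v₀ + at = 34.8 + (0)(10.5) = 34.8 m/s
Δx = v₀t + ½at² = 34.8·10.5 + 0.5·0·10.5² = 366 m

Phase 3 (decelerating): v₀ = 34.8 m/s, a = -4.6 m/s².
v = v₀ + at → t = (19.5 − 34.8) / -4.6 = 3.34 s
v² = v₀² + 2aΔx → Δx = (19.5² − 34.8²)/(2·-4.6) = 90.7 m
Total distance = 92.0 + 366 + 90.7 = 549 m

549 m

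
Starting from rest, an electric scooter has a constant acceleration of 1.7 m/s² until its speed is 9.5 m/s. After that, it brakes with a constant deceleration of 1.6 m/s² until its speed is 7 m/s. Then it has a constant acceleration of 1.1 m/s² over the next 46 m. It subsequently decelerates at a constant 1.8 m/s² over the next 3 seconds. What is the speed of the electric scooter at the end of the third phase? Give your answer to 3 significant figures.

12.3 m/s

Phase 1 (accelerating): v₀ = 0 m/s, a = 1.7 m/s².
v = v₀ + at → t = (9.5 − 0) / 1.7 = 5.59 s
v² = v₀² + 2aΔx → Δx = (9.5² − 0²)/(2·1.7) = 26.5 m

Phase 2 (decelerating): v₀ = 9.50 m/s, a = -1.6 m/s².
v = v₀ + at → t = (7 − 9.50) / -1.6 = 1.56 s
v² = v₀² + 2aΔx → Δx = (7² − 9.50²)/(2·-1.6) = 12.9 m

Phase 3 (accelerating): v₀ = 7.00 m/s, a = 1.1 m/s².
v² = v₀² + 2aΔx = 7.00² + 2·1.1·46 = 150 → v = 12.3 m/s
t = (v − v₀)/a = (12.3 − 7.00)/1.1 = 4.78 s
Speed at end of phase 3 = 12.3 m/s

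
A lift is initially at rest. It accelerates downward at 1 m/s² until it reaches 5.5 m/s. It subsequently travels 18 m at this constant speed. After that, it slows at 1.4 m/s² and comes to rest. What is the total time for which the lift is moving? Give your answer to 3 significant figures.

12.7 s

Phase 1 (accelerating): v₀ = 0 m/s, a = 1 m/s².
v = v₀ + at → t = (5.5 − 0) / 1 = 5.50 s
v² = v₀² + 2aΔx → Δx = (5.5² − 0²)/(2·1) = 15.1 m

Phase 2 (constant speed): v₀ = 5.50 m/s, a = 0 m/s².
Constant speed: t = d/v = 18/5.50 = 3.27 s

Phase 3 (decelerating): v₀ = 5.50 m/s, a = -1.4 m/s².
v = v₀ + at → t = (0 − 5.50) / -1.4 = 3.93 s
v² = v₀² + 2aΔx → Δx = (0² − 5.50²)/(2·-1.4) = 10.8 m
Total time = 5.50 + 3.27 + 3.93 = 12.7 s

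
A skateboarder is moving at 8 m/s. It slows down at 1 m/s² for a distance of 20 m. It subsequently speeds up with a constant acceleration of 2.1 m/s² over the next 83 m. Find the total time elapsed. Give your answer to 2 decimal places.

9.96 s

Phase 1 (decelerating): v₀ = 8.00 m/s, a = -1 m/s².
v² = v₀² + 2aΔx = 8.00² + 2·-1·20 = 24.0 → v = 4.90 m/s
t = (v − v₀)/a = (4.90 − 8.00)/-1 = 3.10 s

Phase 2 (accelerating): v₀ = 4.90 m/s, a = 2.1 m/s².
v² = v₀² + 2aΔx = 4.90² + 2·2.1·83 = 373 → v = 19.3 m/s
t = (v − v₀)/a = (19.3 − 4.90)/2.1 = 6.86 s
Total time = 3.10 + 6.86 = 9.96 s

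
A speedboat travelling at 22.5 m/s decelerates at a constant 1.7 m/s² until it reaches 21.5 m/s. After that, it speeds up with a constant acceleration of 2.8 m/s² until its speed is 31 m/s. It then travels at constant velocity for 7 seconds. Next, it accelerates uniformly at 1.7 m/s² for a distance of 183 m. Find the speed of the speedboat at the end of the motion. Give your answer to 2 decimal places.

Phase 1 (decelerating): v₀ = 22.5 m/s, a = -1.7 m/s².
v = v₀ + at → t = (21.5 − 22.5) / -1.7 = 0.588 s
v² = v₀² + 2aΔx → Δx = (21.5² − 22.5²)/(2·-1.7) = 12.9 m

Phase 2 (accelerating): v₀ = 21.5 m/s, a = 2.8 m/s².
v = v₀ + at → t = (31 − 21.5) / 2.8 = 3.39 s
v² = v₀² + 2aΔx → Δx = (31² − 21.5²)/(2·2.8) = 89.1 m

Phase 3 (constant speed): v₀ = 31.0 m/s, a = 0 m/s².
v = v₀ + at = 31.0 + (0)(7) = 31.0 m/s
Δx = v₀t + ½at² = 31.0·7 + 0.5·0·7² = 217 m

Phase 4 (accelerating): v₀ = 31.0 m/s, a = 1.7 m/s².
v² = v₀² + 2aΔx = 31.0² + 2·1.7·183 = 1580 → v = 39.8 m/s
t = (v − v₀)/a = (39.8 − 31.0)/1.7 = 5.17 s
Final speed = 39.8 m/s

39.79 m/s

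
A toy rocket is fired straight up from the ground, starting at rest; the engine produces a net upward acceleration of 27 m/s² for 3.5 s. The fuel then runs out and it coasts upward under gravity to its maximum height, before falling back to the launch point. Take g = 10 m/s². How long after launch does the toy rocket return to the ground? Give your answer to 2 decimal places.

Phase 1 (powered ascent): v₀ = 0 m/s, a = 27 m/s².
v = v₀ + at = 0 + (27)(3.5) = 94.5 m/s
Δx = v₀t + ½at² = 0·3.5 + 0.5·27·3.5² = 165 m

Phase 2 (coasting upward): v₀ = 94.5 m/s, a = -10 m/s².
v = v₀ + at → t = (0 − 94.5) / -10 = 9.45 s
v² = v₀² + 2aΔx → Δx = (0² − 94.5²)/(2·-10) = 447 m

Phase 3 (free fall): v₀ = 0 m/s, a = -10 m/s².
Falls 612 m from rest: t = √(2·612/10) = 11.1 s; v = g·t = 111 m/s.
Total time = 3.50 + 9.45 + 11.1 = 24.0 s

24.01 s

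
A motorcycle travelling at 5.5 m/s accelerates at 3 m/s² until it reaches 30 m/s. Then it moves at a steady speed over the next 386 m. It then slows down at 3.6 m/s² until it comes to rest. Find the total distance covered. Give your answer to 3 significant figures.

656 m

Phase 1 (accelerating): v₀ = 5.50 m/s, a = 3 m/s².
v = v₀ + at → t = (30 − 5.50) / 3 = 8.17 s
v² = v₀² + 2aΔx → Δx = (30² − 5.50²)/(2·3) = 145 m

Phase 2 (constant speed): v₀ = 30.0 m/s, a = 0 m/s².
Constant speed: t = d/v = 386/30.0 = 12.9 s

Phase 3 (decelerating): v₀ = 30.0 m/s, a = -3.6 m/s².
v = v₀ + at → t = (0 − 30.0) / -3.6 = 8.33 s
v² = v₀² + 2aΔx → Δx = (0² − 30.0²)/(2·-3.6) = 125 m
Total distance = 145 + 386 + 125 = 656 m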